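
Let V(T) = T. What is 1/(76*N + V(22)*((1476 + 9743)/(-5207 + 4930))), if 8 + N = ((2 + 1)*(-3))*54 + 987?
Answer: 277/10131818 ≈ 2.7340e-5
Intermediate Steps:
N = 493 (N = -8 + (((2 + 1)*(-3))*54 + 987) = -8 + ((3*(-3))*54 + 987) = -8 + (-9*54 + 987) = -8 + (-486 + 987) = -8 + 501 = 493)
1/(76*N + V(22)*((1476 + 9743)/(-5207 + 4930))) = 1/(76*493 + 22*((1476 + 9743)/(-5207 + 4930))) = 1/(37468 + 22*(11219/(-277))) = 1/(37468 + 22*(11219*(-1/277))) = 1/(37468 + 22*(-11219/277)) = 1/(37468 - 246818/277) = 1/(10131818/277) = 277/10131818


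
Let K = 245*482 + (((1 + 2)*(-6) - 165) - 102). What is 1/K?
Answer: 1/117805 ≈ 8.4886e-6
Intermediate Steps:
K = 117805 (K = 118090 + ((3*(-6) - 165) - 102) = 118090 + ((-18 - 165) - 102) = 118090 + (-183 - 102) = 118090 - 285 = 117805)
1/K = 1/117805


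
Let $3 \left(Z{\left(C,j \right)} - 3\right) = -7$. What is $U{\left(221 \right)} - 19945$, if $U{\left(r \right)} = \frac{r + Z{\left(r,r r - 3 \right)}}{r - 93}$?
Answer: $- \frac{7658215}{384} \approx -19943.0$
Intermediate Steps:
$Z{\left(C,j \right)} = \frac{2}{3}$ ($Z{\left(C,j \right)} = 3 + \frac{1}{3} \left(-7\right) = 3 - \frac{7}{3} = \frac{2}{3}$)
$U{\left(r \right)} = \frac{\frac{2}{3} + r}{-93 + r}$ ($U{\left(r \right)} = \frac{r + \frac{2}{3}}{r - 93} = \frac{\frac{2}{3} + r}{-93 + r}$)
$U{\left(221 \right)} - 19945 = \frac{\frac{2}{3} + 221}{-93 + 221} - 19945 = \frac{1}{128} \cdot \frac{665}{3} - 19945 = \frac{665}{384} - 19945 = - \frac{7658215}{384}$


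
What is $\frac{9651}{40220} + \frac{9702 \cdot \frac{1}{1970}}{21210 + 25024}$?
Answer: $\frac{43970637621}{183163850780} \approx 0.24006$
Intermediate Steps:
$\frac{9651}{40220} + \frac{9702 \cdot \frac{1}{1970}}{21210 + 25024} = 9651 \cdot \frac{1}{40220} + \frac{9702 \cdot \frac{1}{1970}}{46234} = \frac{9651}{40220} + \frac{4851}{985} \cdot \frac{1}{46234} = \frac{9651}{40220} + \frac{4851}{45540490} = \frac{43970637621}{183163850780}$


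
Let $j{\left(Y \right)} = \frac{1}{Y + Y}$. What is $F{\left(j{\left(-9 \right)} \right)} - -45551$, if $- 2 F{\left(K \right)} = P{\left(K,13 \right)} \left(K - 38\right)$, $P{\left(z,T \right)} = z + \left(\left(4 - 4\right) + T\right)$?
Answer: $\frac{29676653}{648} \approx 45797.0$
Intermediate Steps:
$P{\left(z,T \right)} = T + z$ ($P{\left(z,T \right)} = z + \left(0 + T\right) = z + T = T + z$)
$j{\left(Y \right)} = \frac{1}{2 Y}$
$F{\left(K \right)} = - \frac{\left(-38 + K\right) \left(13 + K\right)}{2}$ ($F{\left(K \right)} = - \frac{\left(13 + K\right) \left(K - 38\right)}{2} = - \frac{\left(13 + K\right) \left(-38 + K\right)}{2} = - \frac{\left(-38 + K\right) \left(13 + K\right)}{2}$)
$F{\left(j{\left(-9 \right)} \right)} - -45551 = - \frac{\left(-38 + \frac{1}{2 \left(-9\right)}\right) \left(13 + \frac{1}{2 \left(-9\right)}\right)}{2} - -45551 = - \frac{\left(-38 + \frac{1}{2} \left(- \frac{1}{9}\right)\right) \left(13 + \frac{1}{2} \left(- \frac{1}{9}\right)\right)}{2} + 45551 = - \frac{\left(-38 - \frac{1}{18}\right) \left(13 - \frac{1}{18}\right)}{2} + 45551 = \left(- \frac{1}{2}\right) \left(- \frac{685}{18}\right) \frac{233}{18} + 45551 = \frac{159605}{648} + 45551 = \frac{29676653}{648}$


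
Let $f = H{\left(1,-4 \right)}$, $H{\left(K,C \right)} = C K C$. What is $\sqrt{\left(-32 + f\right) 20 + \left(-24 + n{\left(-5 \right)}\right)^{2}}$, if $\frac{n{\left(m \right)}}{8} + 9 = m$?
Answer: $16 \sqrt{71} \approx 134.82$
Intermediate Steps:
$H{\left(K,C \right)} = K C^{2}$
$f = 16$ ($f = 1 \left(-4\right)^{2} = 1 \cdot 16 = 16$)
$n{\left(m \right)} = -72 + 8 m$
$\sqrt{\left(-32 + f\right) 20 + \left(-24 + n{\left(-5 \right)}\right)^{2}} = \sqrt{\left(-32 + 16\right) 20 + \left(-24 + \left(-72 + 8 \left(-5\right)\right)\right)^{2}} = \sqrt{\left(-16\right) 20 + \left(-24 - 112\right)^{2}} = \sqrt{-320 + \left(-24 - 112\right)^{2}} = \sqrt{-320 + \left(-136\right)^{2}} = \sqrt{-320 + 18496} = \sqrt{18176} = 16 \sqrt{71}$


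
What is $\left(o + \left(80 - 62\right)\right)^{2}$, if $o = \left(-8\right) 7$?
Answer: $1444$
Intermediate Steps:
$o = -56$
$\left(o + \left(80 - 62\right)\right)^{2} = \left(-56 + \left(80 - 62\right)\right)^{2} = \left(-56 + 18\right)^{2} = \left(-38\right)^{2} = 1444$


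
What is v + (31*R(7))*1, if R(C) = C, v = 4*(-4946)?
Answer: -19567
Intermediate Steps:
v = -19784
v + (31*R(7))*1 = -19784 + (31*7)*1 = -19784 + 217*1 = -19784 + 217 = -19567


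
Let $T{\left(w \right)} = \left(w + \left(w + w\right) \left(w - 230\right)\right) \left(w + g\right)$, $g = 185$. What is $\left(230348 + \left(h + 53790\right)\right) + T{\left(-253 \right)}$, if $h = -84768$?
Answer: $-16402490$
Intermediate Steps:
$T{\left(w \right)} = \left(185 + w\right) \left(w + 2 w \left(-230 + w\right)\right)$ ($T{\left(w \right)} = \left(w + \left(w + w\right) \left(w - 230\right)\right) \left(w + 185\right) = \left(w + 2 w \left(-230 + w\right)\right) \left(185 + w\right) = \left(185 + w\right) \left(w + 2 w \left(-230 + w\right)\right)$)
$\left(230348 + \left(h + 53790\right)\right) + T{\left(-253 \right)} = \left(230348 + \left(-84768 + 53790\right)\right) - 253 \left(-84915 - -22517 + 2 \left(-253\right)^{2}\right) = \left(230348 - 30978\right) - 253 \left(-84915 + 22517 + 2 \cdot 64009\right) = 199370 - 253 \left(-84915 + 22517 + 128018\right) = 199370 - 16601860 = -16402490$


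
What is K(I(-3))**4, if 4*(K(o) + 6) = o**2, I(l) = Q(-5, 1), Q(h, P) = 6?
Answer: 81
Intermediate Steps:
I(l) = 6
K(o) = -6 + o**2/4
K(I(-3))**4 = (-6 + (1/4)*6**2)**4 = (-6 + (1/4)*36)**4 = (-6 + 9)**4 = 3**4 = 81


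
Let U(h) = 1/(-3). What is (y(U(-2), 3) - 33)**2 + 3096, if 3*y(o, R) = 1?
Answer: 37468/9 ≈ 4163.1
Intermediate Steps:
U(h) = -1/3
y(o, R) = 1/3 (y(o, R) = (1/3)*1 = 1/3)
(y(U(-2), 3) - 33)**2 + 3096 = (1/3 - 33)**2 + 3096 = (-98/3)**2 + 3096 = 9604/9 + 3096 = 37468/9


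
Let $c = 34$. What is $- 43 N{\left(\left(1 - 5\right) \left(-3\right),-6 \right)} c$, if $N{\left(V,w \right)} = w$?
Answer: $8772$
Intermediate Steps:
$- 43 N{\left(\left(1 - 5\right) \left(-3\right),-6 \right)} c = \left(-43\right) \left(-6\right) 34 = 258 \cdot 34 = 8772$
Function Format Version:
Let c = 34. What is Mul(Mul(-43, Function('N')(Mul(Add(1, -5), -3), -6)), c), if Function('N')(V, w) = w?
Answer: 8772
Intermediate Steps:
Mul(Mul(-43, Function('N')(Mul(Add(1, -5), -3), -6)), c) = Mul(Mul(-43, -6), 34) = Mul(258, 34) = 8772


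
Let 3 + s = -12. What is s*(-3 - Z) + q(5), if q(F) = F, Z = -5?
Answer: -25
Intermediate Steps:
s = -15 (s = -3 - 12 = -15)
s*(-3 - Z) + q(5) = -15*(-3 - 1*(-5)) + 5 = -15*(-3 + 5) + 5 = -15*2 + 5 = -30 + 5 = -25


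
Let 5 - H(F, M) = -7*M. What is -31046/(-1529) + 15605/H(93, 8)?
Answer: 25753851/93269 ≈ 276.12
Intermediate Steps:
H(F, M) = 5 + 7*M (H(F, M) = 5 - (-7)*M = 5 + 7*M)
-31046/(-1529) + 15605/H(93, 8) = -31046/(-1529) + 15605/(5 + 7*8) = -31046*(-1/1529) + 15605/(5 + 56) = 31046/1529 + 15605/61 = 25753851/93269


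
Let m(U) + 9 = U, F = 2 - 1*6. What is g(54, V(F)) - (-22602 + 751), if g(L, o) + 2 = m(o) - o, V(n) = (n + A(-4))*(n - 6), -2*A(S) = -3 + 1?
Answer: 21840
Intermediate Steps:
F = -4 (F = 2 - 6 = -4)
m(U) = -9 + U
A(S) = 1 (A(S) = -(-3 + 1)/2 = -½*(-2) = 1)
V(n) = (1 + n)*(-6 + n) (V(n) = (n + 1)*(n - 6) = (1 + n)*(-6 + n))
g(L, o) = -11 (g(L, o) = -2 + ((-9 + o) - o) = -2 - 9 = -11)
g(54, V(F)) - (-22602 + 751) = -11 - (-22602 + 751) = -11 - 1*(-21851) = -11 + 21851 = 21840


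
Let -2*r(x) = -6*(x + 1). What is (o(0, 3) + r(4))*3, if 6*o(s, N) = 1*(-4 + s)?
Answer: 43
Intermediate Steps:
o(s, N) = -⅔ + s/6 (o(s, N) = (1*(-4 + s))/6 = (-4 + s)/6 = -⅔ + s/6)
r(x) = 3 + 3*x (r(x) = -(-3)*(x + 1) = -(-3)*(1 + x) = -(-6 - 6*x)/2 = 3 + 3*x)
(o(0, 3) + r(4))*3 = ((-⅔ + (⅙)*0) + (3 + 3*4))*3 = ((-⅔ + 0) + (3 + 12))*3 = (-⅔ + 15)*3 = (43/3)*3 = 43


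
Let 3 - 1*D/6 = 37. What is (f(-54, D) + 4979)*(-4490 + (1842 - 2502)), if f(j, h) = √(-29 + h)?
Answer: -25641850 - 5150*I*√233 ≈ -2.5642e+7 - 78611.0*I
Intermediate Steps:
D = -204 (D = 18 - 6*37 = 18 - 222 = -204)
(f(-54, D) + 4979)*(-4490 + (1842 - 2502)) = (√(-29 - 204) + 4979)*(-4490 + (1842 - 2502)) = (√(-233) + 4979)*(-4490 - 660) = (I*√233 + 4979)*(-5150) = (4979 + I*√233)*(-5150) = -25641850 - 5150*I*√233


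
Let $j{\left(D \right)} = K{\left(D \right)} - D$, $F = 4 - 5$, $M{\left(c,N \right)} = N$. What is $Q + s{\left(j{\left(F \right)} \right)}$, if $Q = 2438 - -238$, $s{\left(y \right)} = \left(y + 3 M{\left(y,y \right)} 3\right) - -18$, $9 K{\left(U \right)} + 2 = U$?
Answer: $\frac{8102}{3} \approx 2700.7$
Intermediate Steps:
$K{\left(U \right)} = - \frac{2}{9} + \frac{U}{9}$
$F = -1$
$j{\left(D \right)} = - \frac{2}{9} - \frac{8 D}{9}$ ($j{\left(D \right)} = \left(- \frac{2}{9} + \frac{D}{9}\right) - D = - \frac{2}{9} - \frac{8 D}{9}$)
$s{\left(y \right)} = 18 + 10 y$ ($s{\left(y \right)} = \left(y + 3 y 3\right) - -18 = \left(y + 3 \cdot 3 y\right) + 18 = \left(y + 9 y\right) + 18 = 10 y + 18 = 18 + 10 y$)
$Q = 2676$ ($Q = 2438 + 238 = 2676$)
$Q + s{\left(j{\left(F \right)} \right)} = 2676 + \left(18 + 10 \left(- \frac{2}{9} - - \frac{8}{9}\right)\right) = 2676 + \left(18 + 10 \left(- \frac{2}{9} + \frac{8}{9}\right)\right) = 2676 + \left(18 + 10 \cdot \frac{2}{3}\right) = 2676 + \left(18 + \frac{20}{3}\right) = 2676 + \frac{74}{3} = \frac{8102}{3}$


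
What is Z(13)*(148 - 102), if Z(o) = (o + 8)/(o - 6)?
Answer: 138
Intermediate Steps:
Z(o) = (8 + o)/(-6 + o)
Z(13)*(148 - 102) = ((8 + 13)/(-6 + 13))*(148 - 102) = (21/7)*46 = ((⅐)*21)*46 = 3*46 = 138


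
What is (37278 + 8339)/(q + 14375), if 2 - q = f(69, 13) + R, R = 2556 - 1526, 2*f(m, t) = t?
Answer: 91234/26681 ≈ 3.4194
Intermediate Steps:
f(m, t) = t/2
R = 1030
q = -2069/2 (q = 2 - ((½)*13 + 1030) = 2 - (13/2 + 1030) = 2 - 1*2073/2 = 2 - 2073/2 = -2069/2 ≈ -1034.5)
(37278 + 8339)/(q + 14375) = (37278 + 8339)/(-2069/2 + 14375) = 45617/(26681/2) = 45617*(2/26681) = 91234/26681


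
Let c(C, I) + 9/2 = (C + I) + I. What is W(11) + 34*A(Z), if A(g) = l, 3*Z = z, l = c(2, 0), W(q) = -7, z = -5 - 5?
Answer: -92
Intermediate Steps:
z = -10
c(C, I) = -9/2 + C + 2*I (c(C, I) = -9/2 + ((C + I) + I) = -9/2 + (C + 2*I) = -9/2 + C + 2*I)
l = -5/2 (l = -9/2 + 2 + 2*0 = -9/2 + 2 + 0 = -5/2 ≈ -2.5000)
Z = -10/3 (Z = (⅓)*(-10) = -10/3 ≈ -3.3333)
A(g) = -5/2
W(11) + 34*A(Z) = -7 + 34*(-5/2) = -7 - 85 = -92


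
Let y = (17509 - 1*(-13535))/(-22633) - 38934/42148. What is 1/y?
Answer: -36689834/84216759 ≈ -0.43566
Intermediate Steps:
y = -84216759/36689834 (y = (17509 + 13535)*(-1/22633) - 38934*1/42148 = 31044*(-1/22633) - 19467/21074 = -2388/1741 - 19467/21074 = -84216759/36689834 ≈ -2.2954)
1/y = 1/(-84216759/36689834) = -36689834/84216759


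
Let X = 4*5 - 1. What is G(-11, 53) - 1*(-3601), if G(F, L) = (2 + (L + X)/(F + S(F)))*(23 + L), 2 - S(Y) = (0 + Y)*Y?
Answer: 241209/65 ≈ 3710.9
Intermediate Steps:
S(Y) = 2 - Y² (S(Y) = 2 - (0 + Y)*Y = 2 - Y*Y = 2 - Y²)
X = 19 (X = 20 - 1 = 19)
G(F, L) = (2 + (19 + L)/(2 + F - F²))*(23 + L) (G(F, L) = (2 + (L + 19)/(F + (2 - F²)))*(23 + L) = (2 + (19 + L)/(2 + F - F²))*(23 + L))
G(-11, 53) - 1*(-3601) = (-529 - 1*53² - 46*(-11) - 46*53 + 46*(-11)² - 2*(-11)*53 + 2*53*(-11)²)/(-2 + (-11)² - 1*(-11)) - 1*(-3601) = (-529 - 1*2809 + 506 - 2438 + 46*121 + 1166 + 2*53*121)/(-2 + 121 + 11) + 3601 = (-529 - 2809 + 506 - 2438 + 5566 + 1166 + 12826)/130 + 3601 = (1/130)*14288 + 3601 = 7144/65 + 3601 = 241209/65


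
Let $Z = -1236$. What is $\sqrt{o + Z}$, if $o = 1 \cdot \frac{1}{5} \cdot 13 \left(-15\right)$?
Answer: $5 i \sqrt{51} \approx 35.707 i$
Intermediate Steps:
$o = -39$ ($o = 1 \cdot \frac{1}{5} \cdot 13 \left(-15\right) = \frac{1}{5} \cdot 13 \left(-15\right) = \frac{13}{5} \left(-15\right) = -39$)
$\sqrt{o + Z} = \sqrt{-39 - 1236} = \sqrt{-1275} = 5 i \sqrt{51}$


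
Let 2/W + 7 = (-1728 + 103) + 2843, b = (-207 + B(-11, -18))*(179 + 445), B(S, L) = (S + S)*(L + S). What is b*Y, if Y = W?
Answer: 537888/1211 ≈ 444.17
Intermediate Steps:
B(S, L) = 2*S*(L + S) (B(S, L) = (2*S)*(L + S) = 2*S*(L + S))
b = 268944 (b = (-207 + 2*(-11)*(-18 - 11))*(179 + 445) = (-207 + 2*(-11)*(-29))*624 = (-207 + 638)*624 = 431*624 = 268944)
W = 2/1211 (W = 2/(-7 + ((-1728 + 103) + 2843)) = 2/(-7 + (-1625 + 2843)) = 2/(-7 + 1218) = 2/1211 ≈ 0.0016515)
Y = 2/1211 ≈ 0.0016515
b*Y = 268944*(2/1211) = 537888/1211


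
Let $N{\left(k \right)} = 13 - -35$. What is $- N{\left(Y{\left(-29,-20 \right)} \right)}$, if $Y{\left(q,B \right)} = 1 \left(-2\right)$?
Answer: $-48$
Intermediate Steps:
$Y{\left(q,B \right)} = -2$
$N{\left(k \right)} = 48$ ($N{\left(k \right)} = 13 + 35 = 48$)
$- N{\left(Y{\left(-29,-20 \right)} \right)} = \left(-1\right) 48 = -48$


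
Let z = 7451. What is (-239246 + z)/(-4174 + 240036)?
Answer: -231795/235862 ≈ -0.98276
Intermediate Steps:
(-239246 + z)/(-4174 + 240036) = (-239246 + 7451)/(-4174 + 240036) = -231795/235862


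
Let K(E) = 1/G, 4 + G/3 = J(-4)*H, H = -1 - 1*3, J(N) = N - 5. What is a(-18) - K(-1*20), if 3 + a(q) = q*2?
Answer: -3745/96 ≈ -39.010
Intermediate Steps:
J(N) = -5 + N
a(q) = -3 + 2*q (a(q) = -3 + q*2 = -3 + 2*q)
H = -4 (H = -1 - 3 = -4)
G = 96 (G = -12 + 3*((-5 - 4)*(-4)) = -12 + 3*(-9*(-4)) = -12 + 3*36 = -12 + 108 = 96)
K(E) = 1/96
a(-18) - K(-1*20) = (-3 + 2*(-18)) - 1*1/96 = (-3 - 36) - 1/96 = -39 - 1/96 = -3745/96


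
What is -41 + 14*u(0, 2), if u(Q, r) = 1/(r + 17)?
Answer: -765/19 ≈ -40.263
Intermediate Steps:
u(Q, r) = 1/(17 + r)
-41 + 14*u(0, 2) = -41 + 14/(17 + 2) = -41 + 14/19 = -765/19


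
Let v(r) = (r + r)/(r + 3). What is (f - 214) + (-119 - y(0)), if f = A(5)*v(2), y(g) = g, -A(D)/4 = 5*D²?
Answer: -733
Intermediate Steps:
v(r) = 2*r/(3 + r) (v(r) = (2*r)/(3 + r) = 2*r/(3 + r))
A(D) = -20*D²
f = -400 (f = (-20*5²)*(2*2/(3 + 2)) = (-20*25)*(2*2/5) = -1000*2/5 = -500*⅘ = -400)
(f - 214) + (-119 - y(0)) = (-400 - 214) + (-119 - 1*0) = -614 + (-119 + 0) = -614 - 119 = -733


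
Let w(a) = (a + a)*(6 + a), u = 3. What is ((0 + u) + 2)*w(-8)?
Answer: 160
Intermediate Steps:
w(a) = 2*a*(6 + a) (w(a) = (2*a)*(6 + a) = 2*a*(6 + a))
((0 + u) + 2)*w(-8) = ((0 + 3) + 2)*(2*(-8)*(6 - 8)) = (3 + 2)*(2*(-8)*(-2)) = 5*32 = 160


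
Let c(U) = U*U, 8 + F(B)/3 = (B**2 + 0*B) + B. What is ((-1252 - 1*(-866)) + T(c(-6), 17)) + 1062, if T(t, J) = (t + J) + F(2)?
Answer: 723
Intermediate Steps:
F(B) = -24 + 3*B + 3*B**2 (F(B) = -24 + 3*((B**2 + 0*B) + B) = -24 + 3*((B**2 + 0) + B) = -24 + 3*(B**2 + B) = -24 + 3*(B + B**2) = -24 + (3*B + 3*B**2) = -24 + 3*B + 3*B**2)
c(U) = U**2
T(t, J) = -6 + J + t (T(t, J) = (t + J) + (-24 + 3*2 + 3*2**2) = (J + t) + (-24 + 6 + 3*4) = (J + t) + (-24 + 6 + 12) = (J + t) - 6 = -6 + J + t)
((-1252 - 1*(-866)) + T(c(-6), 17)) + 1062 = ((-1252 - 1*(-866)) + (-6 + 17 + (-6)**2)) + 1062 = ((-1252 + 866) + (-6 + 17 + 36)) + 1062 = (-386 + 47) + 1062 = -339 + 1062 = 723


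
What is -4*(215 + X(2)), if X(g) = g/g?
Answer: -864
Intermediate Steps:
X(g) = 1
-4*(215 + X(2)) = -4*(215 + 1) = -4*216 = -864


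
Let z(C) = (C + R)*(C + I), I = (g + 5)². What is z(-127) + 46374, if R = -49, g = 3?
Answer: 57462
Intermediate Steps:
I = 64 (I = (3 + 5)² = 8² = 64)
z(C) = (-49 + C)*(64 + C) (z(C) = (C - 49)*(C + 64) = (-49 + C)*(64 + C))
z(-127) + 46374 = (-3136 + (-127)² + 15*(-127)) + 46374 = (-3136 + 16129 - 1905) + 46374 = 11088 + 46374 = 57462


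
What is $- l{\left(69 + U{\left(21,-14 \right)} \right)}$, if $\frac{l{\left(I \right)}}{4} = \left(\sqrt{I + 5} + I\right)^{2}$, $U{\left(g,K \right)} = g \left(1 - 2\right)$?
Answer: $-9428 - 384 \sqrt{53} \approx -12224.0$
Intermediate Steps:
$U{\left(g,K \right)} = - g$ ($U{\left(g,K \right)} = g \left(-1\right) = - g$)
$l{\left(I \right)} = 4 \left(I + \sqrt{5 + I}\right)^{2}$ ($l{\left(I \right)} = 4 \left(\sqrt{I + 5} + I\right)^{2} = 4 \left(\sqrt{5 + I} + I\right)^{2} = 4 \left(I + \sqrt{5 + I}\right)^{2}$)
$- l{\left(69 + U{\left(21,-14 \right)} \right)} = - 4 \left(\left(69 - 21\right) + \sqrt{5 + \left(69 - 21\right)}\right)^{2} = - 4 \left(48 + \sqrt{5 + 48}\right)^{2} = - 4 \left(48 + \sqrt{53}\right)^{2}$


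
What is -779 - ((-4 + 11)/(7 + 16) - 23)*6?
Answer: -14785/23 ≈ -642.83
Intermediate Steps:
-779 - ((-4 + 11)/(7 + 16) - 23)*6 = -779 - (7/23 - 23)*6 = -779 - (-522)*6/23 = -779 - 1*(-3132/23) = -779 + 3132/23 = -14785/23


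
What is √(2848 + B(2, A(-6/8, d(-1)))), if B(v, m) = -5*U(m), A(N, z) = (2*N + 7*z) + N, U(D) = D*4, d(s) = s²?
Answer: √2753 ≈ 52.469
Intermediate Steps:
U(D) = 4*D
A(N, z) = 3*N + 7*z
B(v, m) = -20*m
√(2848 + B(2, A(-6/8, d(-1)))) = √(2848 - 20*(3*(-6/8) + 7*(-1)²)) = √(2848 - 20*(3*(-6*⅛) + 7*1)) = √(2848 - 20*(3*(-¾) + 7)) = √(2848 - 20*(-9/4 + 7)) = √(2848 - 20*19/4) = √(2848 - 95) = √2753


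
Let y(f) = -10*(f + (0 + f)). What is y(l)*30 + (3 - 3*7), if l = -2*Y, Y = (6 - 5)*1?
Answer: 1182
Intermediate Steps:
Y = 1 (Y = 1*1 = 1)
l = -2 (l = -2*1 = -2)
y(f) = -20*f (y(f) = -10*(f + f) = -20*f)
y(l)*30 + (3 - 3*7) = -20*(-2)*30 + (3 - 3*7) = 40*30 + (3 - 21) = 1200 - 18 = 1182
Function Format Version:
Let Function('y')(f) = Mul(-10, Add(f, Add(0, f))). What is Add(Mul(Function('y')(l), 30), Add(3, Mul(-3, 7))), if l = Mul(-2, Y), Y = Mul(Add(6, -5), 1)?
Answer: 1182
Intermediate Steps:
Y = 1 (Y = Mul(1, 1) = 1)
l = -2 (l = Mul(-2, 1) = -2)
Function('y')(f) = Mul(-20, f) (Function('y')(f) = Mul(-10, Add(f, f)) = Mul(-10, Mul(2, f)) = Mul(-20, f))
Add(Mul(Function('y')(l), 30), Add(3, Mul(-3, 7))) = Add(Mul(Mul(-20, -2), 30), Add(3, Mul(-3, 7))) = Add(Mul(40, 30), Add(3, -21)) = Add(1200, -18) = 1182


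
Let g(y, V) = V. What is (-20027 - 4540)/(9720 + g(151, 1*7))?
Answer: -24567/9727 ≈ -2.5257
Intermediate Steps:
(-20027 - 4540)/(9720 + g(151, 1*7)) = (-20027 - 4540)/(9720 + 1*7) = -24567/(9720 + 7) = -24567/9727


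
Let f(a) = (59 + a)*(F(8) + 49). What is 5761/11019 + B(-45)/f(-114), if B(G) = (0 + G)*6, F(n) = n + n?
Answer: 4714141/7878585 ≈ 0.59835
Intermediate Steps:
F(n) = 2*n
B(G) = 6*G (B(G) = G*6 = 6*G)
f(a) = 3835 + 65*a (f(a) = (59 + a)*(2*8 + 49) = (59 + a)*(16 + 49) = (59 + a)*65 = 3835 + 65*a)
5761/11019 + B(-45)/f(-114) = 5761/11019 + (6*(-45))/(3835 + 65*(-114)) = 5761*(1/11019) - 270/(3835 - 7410) = 5761/11019 - 270/(-3575) = 5761/11019 - 270*(-1/3575) = 5761/11019 + 54/715 = 4714141/7878585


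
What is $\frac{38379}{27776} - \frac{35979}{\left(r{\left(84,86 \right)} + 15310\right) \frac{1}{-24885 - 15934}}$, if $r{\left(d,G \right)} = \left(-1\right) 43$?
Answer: $\frac{1942531616989}{20193152} \approx 96198.0$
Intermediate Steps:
$r{\left(d,G \right)} = -43$
$\frac{38379}{27776} - \frac{35979}{\left(r{\left(84,86 \right)} + 15310\right) \frac{1}{-24885 - 15934}} = \frac{38379}{27776} - \frac{35979}{\left(-43 + 15310\right) \frac{1}{-24885 - 15934}} = 38379 \cdot \frac{1}{27776} - \frac{35979}{15267 \frac{1}{-40819}} = \frac{38379}{27776} - \frac{35979}{15267 \left(- \frac{1}{40819}\right)} = \frac{38379}{27776} - \frac{35979}{- \frac{15267}{40819}} = \frac{38379}{27776} - - \frac{489542267}{5089} = \frac{38379}{27776} + \frac{489542267}{5089} = \frac{1942531616989}{20193152}$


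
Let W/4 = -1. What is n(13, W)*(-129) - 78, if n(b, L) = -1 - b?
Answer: 1728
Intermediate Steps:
W = -4 (W = 4*(-1) = -4)
n(13, W)*(-129) - 78 = (-1 - 1*13)*(-129) - 78 = (-1 - 13)*(-129) - 78 = -14*(-129) - 78 = 1806 - 78 = 1728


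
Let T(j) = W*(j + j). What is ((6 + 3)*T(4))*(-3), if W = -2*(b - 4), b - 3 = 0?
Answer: -432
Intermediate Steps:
b = 3 (b = 3 + 0 = 3)
W = 2 (W = -2*(3 - 4) = -2*(-1) = 2)
T(j) = 4*j (T(j) = 2*(j + j) = 2*(2*j) = 4*j)
((6 + 3)*T(4))*(-3) = ((6 + 3)*(4*4))*(-3) = (9*16)*(-3) = 144*(-3) = -432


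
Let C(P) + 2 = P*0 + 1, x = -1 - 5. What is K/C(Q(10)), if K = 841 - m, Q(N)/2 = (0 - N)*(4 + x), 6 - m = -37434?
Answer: 36599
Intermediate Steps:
m = 37440 (m = 6 - 1*(-37434) = 6 + 37434 = 37440)
x = -6
Q(N) = 4*N (Q(N) = 2*((0 - N)*(4 - 6)) = 2*(-N*(-2)) = 2*(2*N) = 4*N)
C(P) = -1 (C(P) = -2 + (P*0 + 1) = -2 + (0 + 1) = -2 + 1 = -1)
K = -36599 (K = 841 - 1*37440 = 841 - 37440 = -36599)
K/C(Q(10)) = -36599/(-1) = -36599*(-1) = 36599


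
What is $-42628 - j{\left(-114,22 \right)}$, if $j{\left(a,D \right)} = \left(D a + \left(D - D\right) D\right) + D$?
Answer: $-40142$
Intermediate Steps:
$j{\left(a,D \right)} = D + D a$ ($j{\left(a,D \right)} = \left(D a + 0 D\right) + D = \left(D a + 0\right) + D = D a + D = D + D a$)
$-42628 - j{\left(-114,22 \right)} = -42628 - 22 \left(1 - 114\right) = -42628 - 22 \left(-113\right) = -42628 - -2486 = -42628 + 2486 = -40142$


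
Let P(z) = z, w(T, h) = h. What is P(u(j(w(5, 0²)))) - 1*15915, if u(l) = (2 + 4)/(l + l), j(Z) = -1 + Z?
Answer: -15918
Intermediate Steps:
u(l) = 3/l (u(l) = 6/((2*l)) = 6*(1/(2*l)) = 3/l)
P(u(j(w(5, 0²)))) - 1*15915 = 3/(-1 + 0²) - 1*15915 = 3/(-1 + 0) - 15915 = 3/(-1) - 15915 = 3*(-1) - 15915 = -3 - 15915 = -15918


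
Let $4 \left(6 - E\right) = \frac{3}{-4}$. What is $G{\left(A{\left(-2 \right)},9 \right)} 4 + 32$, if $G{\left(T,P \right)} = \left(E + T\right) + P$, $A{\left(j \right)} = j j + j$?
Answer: $\frac{403}{4} \approx 100.75$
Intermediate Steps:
$E = \frac{99}{16}$ ($E = 6 - \frac{3 \frac{1}{-4}}{4} = 6 - \frac{3 \left(- \frac{1}{4}\right)}{4} = 6 - - \frac{3}{16} = 6 + \frac{3}{16} = \frac{99}{16} \approx 6.1875$)
$A{\left(j \right)} = j + j^{2}$ ($A{\left(j \right)} = j^{2} + j = j + j^{2}$)
$G{\left(T,P \right)} = \frac{99}{16} + P + T$ ($G{\left(T,P \right)} = \left(\frac{99}{16} + T\right) + P = \frac{99}{16} + P + T$)
$G{\left(A{\left(-2 \right)},9 \right)} 4 + 32 = \left(\frac{99}{16} + 9 - 2 \left(1 - 2\right)\right) 4 + 32 = \left(\frac{99}{16} + 9 - -2\right) 4 + 32 = \left(\frac{99}{16} + 9 + 2\right) 4 + 32 = \frac{275}{16} \cdot 4 + 32 = \frac{275}{4} + 32 = \frac{403}{4}$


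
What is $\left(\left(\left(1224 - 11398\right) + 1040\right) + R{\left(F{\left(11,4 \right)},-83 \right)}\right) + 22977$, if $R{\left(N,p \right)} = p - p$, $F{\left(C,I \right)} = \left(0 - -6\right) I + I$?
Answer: $13843$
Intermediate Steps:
$F{\left(C,I \right)} = 7 I$ ($F{\left(C,I \right)} = \left(0 + 6\right) I + I = 6 I + I = 7 I$)
$R{\left(N,p \right)} = 0$
$\left(\left(\left(1224 - 11398\right) + 1040\right) + R{\left(F{\left(11,4 \right)},-83 \right)}\right) + 22977 = \left(\left(\left(1224 - 11398\right) + 1040\right) + 0\right) + 22977 = \left(\left(-10174 + 1040\right) + 0\right) + 22977 = \left(-9134 + 0\right) + 22977 = -9134 + 22977 = 13843$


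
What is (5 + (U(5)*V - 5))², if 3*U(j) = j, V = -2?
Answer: 100/9 ≈ 11.111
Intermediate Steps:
U(j) = j/3
(5 + (U(5)*V - 5))² = (5 + (((⅓)*5)*(-2) - 5))² = (5 + ((5/3)*(-2) - 5))² = (5 + (-10/3 - 5))² = (5 - 25/3)² = (-10/3)² = 100/9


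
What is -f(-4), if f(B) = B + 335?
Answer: -331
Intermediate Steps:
f(B) = 335 + B
-f(-4) = -(335 - 4) = -1*331 = -331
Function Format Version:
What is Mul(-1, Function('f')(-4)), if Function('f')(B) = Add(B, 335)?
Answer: -331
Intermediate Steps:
Function('f')(B) = Add(335, B)
Mul(-1, Function('f')(-4)) = Mul(-1, Add(335, -4)) = Mul(-1, 331) = -331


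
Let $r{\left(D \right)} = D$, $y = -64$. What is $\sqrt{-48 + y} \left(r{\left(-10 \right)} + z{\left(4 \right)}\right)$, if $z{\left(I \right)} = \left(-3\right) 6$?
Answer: $- 112 i \sqrt{7} \approx - 296.32 i$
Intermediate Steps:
$z{\left(I \right)} = -18$
$\sqrt{-48 + y} \left(r{\left(-10 \right)} + z{\left(4 \right)}\right) = \sqrt{-48 - 64} \left(-10 - 18\right) = \sqrt{-112} \left(-28\right) = 4 i \sqrt{7} \left(-28\right) = - 112 i \sqrt{7}$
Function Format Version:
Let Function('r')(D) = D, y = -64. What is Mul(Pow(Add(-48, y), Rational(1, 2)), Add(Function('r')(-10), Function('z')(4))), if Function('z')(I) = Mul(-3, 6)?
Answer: Mul(-112, I, Pow(7, Rational(1, 2))) ≈ Mul(-296.32, I)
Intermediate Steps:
Function('z')(I) = -18
Mul(Pow(Add(-48, y), Rational(1, 2)), Add(Function('r')(-10), Function('z')(4))) = Mul(Pow(Add(-48, -64), Rational(1, 2)), Add(-10, -18)) = Mul(Pow(-112, Rational(1, 2)), -28) = Mul(Mul(4, I, Pow(7, Rational(1, 2))), -28) = Mul(-112, I, Pow(7, Rational(1, 2)))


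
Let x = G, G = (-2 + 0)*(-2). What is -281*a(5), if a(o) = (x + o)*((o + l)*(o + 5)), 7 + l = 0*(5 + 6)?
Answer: 50580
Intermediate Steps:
G = 4 (G = -2*(-2) = 4)
l = -7 (l = -7 + 0*(5 + 6) = -7 + 0*11 = -7 + 0 = -7)
x = 4
a(o) = (-7 + o)*(4 + o)*(5 + o) (a(o) = (4 + o)*((o - 7)*(o + 5)) = (4 + o)*((-7 + o)*(5 + o)) = (-7 + o)*(4 + o)*(5 + o))
-281*a(5) = -281*(-140 + 5³ - 43*5 + 2*5²) = -281*(-140 + 125 - 215 + 2*25) = -281*(-140 + 125 - 215 + 50) = -281*(-180) = 50580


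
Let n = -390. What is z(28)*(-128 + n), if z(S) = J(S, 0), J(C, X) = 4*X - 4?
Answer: 2072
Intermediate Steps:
J(C, X) = -4 + 4*X
z(S) = -4 (z(S) = -4 + 4*0 = -4 + 0 = -4)
z(28)*(-128 + n) = -4*(-128 - 390) = -4*(-518) = 2072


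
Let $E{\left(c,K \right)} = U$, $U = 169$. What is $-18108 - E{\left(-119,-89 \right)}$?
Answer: $-18277$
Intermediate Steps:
$E{\left(c,K \right)} = 169$
$-18108 - E{\left(-119,-89 \right)} = -18108 - 169 = -18277$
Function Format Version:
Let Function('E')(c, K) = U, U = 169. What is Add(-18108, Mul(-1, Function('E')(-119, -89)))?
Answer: -18277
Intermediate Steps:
Function('E')(c, K) = 169
Add(-18108, Mul(-1, Function('E')(-119, -89))) = Add(-18108, Mul(-1, 169)) = Add(-18108, -169) = -18277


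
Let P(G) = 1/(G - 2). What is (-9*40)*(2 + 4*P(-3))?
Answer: -432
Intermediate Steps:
P(G) = 1/(-2 + G)
(-9*40)*(2 + 4*P(-3)) = (-9*40)*(2 + 4/(-2 - 3)) = -360*(2 + 4/(-5)) = -360*(2 + 4*(-1/5)) = -360*(2 - 4/5) = -360*6/5 = -432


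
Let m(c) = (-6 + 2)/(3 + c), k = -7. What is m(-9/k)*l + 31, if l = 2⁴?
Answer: 241/15 ≈ 16.067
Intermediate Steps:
l = 16
m(c) = -4/(3 + c)
m(-9/k)*l + 31 = -4/(3 - 9/(-7))*16 + 31 = -4/(3 - 9*(-⅐))*16 + 31 = -4/(3 + 9/7)*16 + 31 = -4/30/7*16 + 31 = -4*7/30*16 + 31 = -14/15*16 + 31 = -224/15 + 31 = 241/15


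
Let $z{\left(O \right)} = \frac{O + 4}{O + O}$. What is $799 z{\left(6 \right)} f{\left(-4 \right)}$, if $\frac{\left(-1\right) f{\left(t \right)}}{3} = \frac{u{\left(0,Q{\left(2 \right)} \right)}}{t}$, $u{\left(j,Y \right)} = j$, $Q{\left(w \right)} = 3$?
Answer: $0$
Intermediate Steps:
$z{\left(O \right)} = \frac{4 + O}{2 O}$
$f{\left(t \right)} = 0$ ($f{\left(t \right)} = - 3 \frac{0}{t} = \left(-3\right) 0 = 0$)
$799 z{\left(6 \right)} f{\left(-4 \right)} = 799 \frac{4 + 6}{2 \cdot 6} \cdot 0 = 799 \cdot \frac{1}{2} \cdot \frac{1}{6} \cdot 10 \cdot 0 = 799 \cdot \frac{5}{6} \cdot 0 = 799 \cdot 0 = 0$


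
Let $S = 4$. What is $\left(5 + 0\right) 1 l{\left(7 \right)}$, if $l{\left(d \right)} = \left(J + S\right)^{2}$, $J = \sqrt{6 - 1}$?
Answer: $105 + 40 \sqrt{5} \approx 194.44$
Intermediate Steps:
$J = \sqrt{5} \approx 2.2361$
$l{\left(d \right)} = \left(4 + \sqrt{5}\right)^{2}$ ($l{\left(d \right)} = \left(\sqrt{5} + 4\right)^{2} = \left(4 + \sqrt{5}\right)^{2}$)
$\left(5 + 0\right) 1 l{\left(7 \right)} = \left(5 + 0\right) 1 \left(4 + \sqrt{5}\right)^{2} = 5 \cdot 1 \left(4 + \sqrt{5}\right)^{2} = 5 \left(4 + \sqrt{5}\right)^{2}$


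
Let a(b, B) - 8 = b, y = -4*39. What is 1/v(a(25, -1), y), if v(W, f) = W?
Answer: 1/33 ≈ 0.030303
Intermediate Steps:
y = -156
a(b, B) = 8 + b
1/v(a(25, -1), y) = 1/(8 + 25) = 1/33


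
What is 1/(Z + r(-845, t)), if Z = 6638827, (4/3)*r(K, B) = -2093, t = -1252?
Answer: 4/26549029 ≈ 1.5066e-7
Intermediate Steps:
r(K, B) = -6279/4 (r(K, B) = (¾)*(-2093) = -6279/4)
1/(Z + r(-845, t)) = 1/(6638827 - 6279/4) = 1/(26549029/4) = 4/26549029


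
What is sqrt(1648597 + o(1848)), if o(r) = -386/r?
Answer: sqrt(351883093485)/462 ≈ 1284.0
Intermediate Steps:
sqrt(1648597 + o(1848)) = sqrt(1648597 - 386/1848) = sqrt(1648597 - 386*1/1848) = sqrt(1648597 - 193/924) = sqrt(1523303435/924) = sqrt(351883093485)/462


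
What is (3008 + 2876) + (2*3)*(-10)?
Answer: 5824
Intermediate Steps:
(3008 + 2876) + (2*3)*(-10) = 5884 + 6*(-10) = 5884 - 60 = 5824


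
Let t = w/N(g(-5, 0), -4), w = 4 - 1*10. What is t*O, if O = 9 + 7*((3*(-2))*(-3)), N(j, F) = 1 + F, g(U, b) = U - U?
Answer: 270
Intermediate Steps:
g(U, b) = 0
w = -6 (w = 4 - 10 = -6)
t = 2 (t = -6/(1 - 4) = -6/(-3) = -6*(-1/3) = 2)
O = 135 (O = 9 + 7*(-6*(-3)) = 9 + 7*18 = 9 + 126 = 135)
t*O = 2*135 = 270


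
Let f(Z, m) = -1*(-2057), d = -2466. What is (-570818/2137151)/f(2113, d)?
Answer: -570818/4396119607 ≈ -0.00012985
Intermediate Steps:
f(Z, m) = 2057
(-570818/2137151)/f(2113, d) = -570818/2137151/2057 = -570818*1/2137151*(1/2057) = -570818/2137151*1/2057 = -570818/4396119607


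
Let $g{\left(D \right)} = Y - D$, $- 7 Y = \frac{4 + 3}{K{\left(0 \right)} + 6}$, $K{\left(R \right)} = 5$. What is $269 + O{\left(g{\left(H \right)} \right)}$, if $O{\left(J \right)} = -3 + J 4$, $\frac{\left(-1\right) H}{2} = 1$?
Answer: $\frac{3010}{11} \approx 273.64$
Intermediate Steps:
$Y = - \frac{1}{11}$ ($Y = - \frac{\left(4 + 3\right) \frac{1}{5 + 6}}{7} = - \frac{7 \cdot \frac{1}{11}}{7} = \left(- \frac{1}{7}\right) \frac{7}{11} = - \frac{1}{11} \approx -0.090909$)
$H = -2$ ($H = \left(-2\right) 1 = -2$)
$g{\left(D \right)} = - \frac{1}{11} - D$
$O{\left(J \right)} = -3 + 4 J$
$269 + O{\left(g{\left(H \right)} \right)} = 269 - \left(3 - 4 \left(- \frac{1}{11} - -2\right)\right) = 269 - \left(3 - 4 \left(- \frac{1}{11} + 2\right)\right) = 269 + \left(-3 + 4 \cdot \frac{21}{11}\right) = 269 + \left(-3 + \frac{84}{11}\right) = 269 + \frac{51}{11} = \frac{3010}{11}$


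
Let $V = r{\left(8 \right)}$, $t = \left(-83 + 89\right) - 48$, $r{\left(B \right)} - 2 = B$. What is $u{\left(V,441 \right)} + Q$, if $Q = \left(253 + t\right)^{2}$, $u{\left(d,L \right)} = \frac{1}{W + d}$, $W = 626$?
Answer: $\frac{28315357}{636} \approx 44521.0$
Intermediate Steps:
$r{\left(B \right)} = 2 + B$
$t = -42$ ($t = 6 - 48 = -42$)
$V = 10$ ($V = 2 + 8 = 10$)
$u{\left(d,L \right)} = \frac{1}{626 + d}$
$Q = 44521$ ($Q = \left(253 - 42\right)^{2} = 211^{2} = 44521$)
$u{\left(V,441 \right)} + Q = \frac{1}{626 + 10} + 44521 = \frac{1}{636} + 44521 = \frac{28315357}{636}$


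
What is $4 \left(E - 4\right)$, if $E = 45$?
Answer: $164$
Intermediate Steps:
$4 \left(E - 4\right) = 4 \left(45 - 4\right) = 4 \cdot 41 = 164$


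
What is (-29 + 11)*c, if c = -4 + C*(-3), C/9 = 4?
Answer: 2016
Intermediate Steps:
C = 36 (C = 9*4 = 36)
c = -112 (c = -4 + 36*(-3) = -4 - 108 = -112)
(-29 + 11)*c = (-29 + 11)*(-112) = -18*(-112) = 2016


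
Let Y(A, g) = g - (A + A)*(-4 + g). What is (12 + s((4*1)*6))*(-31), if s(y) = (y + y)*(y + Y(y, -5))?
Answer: -671460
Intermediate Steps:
Y(A, g) = g - 2*A*(-4 + g)
s(y) = 2*y*(-5 + 19*y) (s(y) = (y + y)*(y + (-5 + 8*y - 2*y*(-5))) = (2*y)*(y + (-5 + 8*y + 10*y)) = (2*y)*(y + (-5 + 18*y)) = (2*y)*(-5 + 19*y) = 2*y*(-5 + 19*y))
(12 + s((4*1)*6))*(-31) = (12 + 2*((4*1)*6)*(-5 + 19*((4*1)*6)))*(-31) = (12 + 2*(4*6)*(-5 + 19*(4*6)))*(-31) = (12 + 2*24*(-5 + 19*24))*(-31) = (12 + 2*24*(-5 + 456))*(-31) = (12 + 2*24*451)*(-31) = (12 + 21648)*(-31) = 21660*(-31) = -671460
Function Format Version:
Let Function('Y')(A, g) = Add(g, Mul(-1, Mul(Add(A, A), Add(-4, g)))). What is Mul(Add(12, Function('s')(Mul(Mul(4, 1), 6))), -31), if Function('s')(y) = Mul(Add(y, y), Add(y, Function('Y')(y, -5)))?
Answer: -671460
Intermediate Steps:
Function('Y')(A, g) = Add(g, Mul(-2, A, Add(-4, g))) (Function('Y')(A, g) = Add(g, Mul(-1, Mul(Mul(2, A), Add(-4, g)))) = Add(g, Mul(-1, Mul(2, A, Add(-4, g)))) = Add(g, Mul(-2, A, Add(-4, g))))
Function('s')(y) = Mul(2, y, Add(-5, Mul(19, y))) (Function('s')(y) = Mul(Add(y, y), Add(y, Add(-5, Mul(8, y), Mul(-2, y, -5)))) = Mul(Mul(2, y), Add(y, Add(-5, Mul(8, y), Mul(10, y)))) = Mul(Mul(2, y), Add(y, Add(-5, Mul(18, y)))) = Mul(Mul(2, y), Add(-5, Mul(19, y))) = Mul(2, y, Add(-5, Mul(19, y))))
Mul(Add(12, Function('s')(Mul(Mul(4, 1), 6))), -31) = Mul(Add(12, Mul(2, Mul(Mul(4, 1), 6), Add(-5, Mul(19, Mul(Mul(4, 1), 6))))), -31) = Mul(Add(12, Mul(2, Mul(4, 6), Add(-5, Mul(19, Mul(4, 6))))), -31) = Mul(Add(12, Mul(2, 24, Add(-5, Mul(19, 24)))), -31) = Mul(Add(12, Mul(2, 24, Add(-5, 456))), -31) = Mul(Add(12, Mul(2, 24, 451)), -31) = Mul(Add(12, 21648), -31) = Mul(21660, -31) = -671460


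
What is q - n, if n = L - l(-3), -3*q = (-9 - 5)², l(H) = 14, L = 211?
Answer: -787/3 ≈ -262.33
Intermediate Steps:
q = -196/3 (q = -(-9 - 5)²/3 = -⅓*(-14)² = -⅓*196 = -196/3 ≈ -65.333)
n = 197 (n = 211 - 1*14 = 211 - 14 = 197)
q - n = -196/3 - 1*197 = -196/3 - 197 = -787/3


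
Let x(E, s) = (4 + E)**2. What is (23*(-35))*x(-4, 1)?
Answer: 0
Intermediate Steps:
(23*(-35))*x(-4, 1) = (23*(-35))*(4 - 4)**2 = -805*0**2 = -805*0 = 0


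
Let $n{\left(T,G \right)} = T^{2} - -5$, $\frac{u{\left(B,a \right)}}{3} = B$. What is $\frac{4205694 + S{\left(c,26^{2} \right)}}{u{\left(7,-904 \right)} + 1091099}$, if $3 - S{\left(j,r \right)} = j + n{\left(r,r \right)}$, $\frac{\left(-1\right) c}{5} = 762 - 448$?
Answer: $\frac{1875143}{545560} \approx 3.4371$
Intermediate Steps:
$c = -1570$ ($c = - 5 \left(762 - 448\right) = \left(-5\right) 314 = -1570$)
$u{\left(B,a \right)} = 3 B$
$n{\left(T,G \right)} = 5 + T^{2}$ ($n{\left(T,G \right)} = T^{2} + 5 = 5 + T^{2}$)
$S{\left(j,r \right)} = -2 - j - r^{2}$ ($S{\left(j,r \right)} = 3 - \left(j + \left(5 + r^{2}\right)\right) = 3 - \left(5 + j + r^{2}\right) = -2 - j - r^{2}$)
$\frac{4205694 + S{\left(c,26^{2} \right)}}{u{\left(7,-904 \right)} + 1091099} = \frac{4205694 - \left(-1568 + \left(26^{2}\right)^{2}\right)}{3 \cdot 7 + 1091099} = \frac{4205694 - 455408}{21 + 1091099} = \frac{4205694 - 455408}{1091120} = \left(4205694 - 455408\right) \frac{1}{1091120} = 3750286 \cdot \frac{1}{1091120} = \frac{1875143}{545560}$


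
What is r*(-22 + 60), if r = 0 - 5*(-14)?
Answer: 2660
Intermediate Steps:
r = 70 (r = 0 + 70 = 70)
r*(-22 + 60) = 70*(-22 + 60) = 70*38 = 2660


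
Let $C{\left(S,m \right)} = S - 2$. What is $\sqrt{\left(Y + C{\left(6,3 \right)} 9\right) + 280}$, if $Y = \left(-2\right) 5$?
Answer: $3 \sqrt{34} \approx 17.493$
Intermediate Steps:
$C{\left(S,m \right)} = -2 + S$
$Y = -10$
$\sqrt{\left(Y + C{\left(6,3 \right)} 9\right) + 280} = \sqrt{\left(-10 + \left(-2 + 6\right) 9\right) + 280} = \sqrt{\left(-10 + 4 \cdot 9\right) + 280} = \sqrt{\left(-10 + 36\right) + 280} = \sqrt{26 + 280} = \sqrt{306} = 3 \sqrt{34}$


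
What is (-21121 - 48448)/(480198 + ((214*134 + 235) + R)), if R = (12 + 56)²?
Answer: -69569/513733 ≈ -0.13542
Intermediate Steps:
R = 4624 (R = 68² = 4624)
(-21121 - 48448)/(480198 + ((214*134 + 235) + R)) = (-21121 - 48448)/(480198 + ((214*134 + 235) + 4624)) = -69569/(480198 + ((28676 + 235) + 4624)) = -69569/(480198 + (28911 + 4624)) = -69569/(480198 + 33535) = -69569/513733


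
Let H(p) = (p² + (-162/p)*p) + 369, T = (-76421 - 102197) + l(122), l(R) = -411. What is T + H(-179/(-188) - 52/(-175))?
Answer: -193557031727799/1082410000 ≈ -1.7882e+5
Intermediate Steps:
T = -179029 (T = (-76421 - 102197) - 411 = -178618 - 411 = -179029)
H(p) = 207 + p² (H(p) = (p² - 162) + 369 = (-162 + p²) + 369 = 207 + p²)
T + H(-179/(-188) - 52/(-175)) = -179029 + (207 + (-179/(-188) - 52/(-175))²) = -179029 + (207 + (-179*(-1/188) - 52*(-1/175))²) = -179029 + (207 + (179/188 + 52/175)²) = -179029 + (207 + (41101/32900)²) = -179029 + (207 + 1689292201/1082410000) = -179029 + 225748162201/1082410000 = -193557031727799/1082410000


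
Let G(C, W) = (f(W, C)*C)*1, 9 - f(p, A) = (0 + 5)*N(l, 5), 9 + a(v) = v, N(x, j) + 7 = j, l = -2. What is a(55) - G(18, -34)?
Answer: -296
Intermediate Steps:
N(x, j) = -7 + j
a(v) = -9 + v
f(p, A) = 19 (f(p, A) = 9 - (0 + 5)*(-7 + 5) = 9 - 5*(-2) = 9 - 1*(-10) = 9 + 10 = 19)
G(C, W) = 19*C (G(C, W) = (19*C)*1 = 19*C)
a(55) - G(18, -34) = (-9 + 55) - 19*18 = 46 - 1*342 = 46 - 342 = -296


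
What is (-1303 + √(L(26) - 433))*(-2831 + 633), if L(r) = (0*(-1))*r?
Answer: 2863994 - 2198*I*√433 ≈ 2.864e+6 - 45737.0*I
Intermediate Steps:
L(r) = 0 (L(r) = 0*r = 0)
(-1303 + √(L(26) - 433))*(-2831 + 633) = (-1303 + √(0 - 433))*(-2831 + 633) = (-1303 + √(-433))*(-2198) = (-1303 + I*√433)*(-2198) = 2863994 - 2198*I*√433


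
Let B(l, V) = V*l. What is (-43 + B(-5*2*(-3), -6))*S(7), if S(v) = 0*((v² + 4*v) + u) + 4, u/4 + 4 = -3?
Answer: -892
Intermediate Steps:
u = -28 (u = -16 + 4*(-3) = -16 - 12 = -28)
S(v) = 4 (S(v) = 0*((v² + 4*v) - 28) + 4 = 0*(-28 + v² + 4*v) + 4 = 0 + 4 = 4)
(-43 + B(-5*2*(-3), -6))*S(7) = (-43 - 6*(-5*2)*(-3))*4 = (-43 - (-60)*(-3))*4 = (-43 - 6*30)*4 = (-43 - 180)*4 = -223*4 = -892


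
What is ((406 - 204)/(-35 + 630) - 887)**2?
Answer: 278322718969/354025 ≈ 7.8617e+5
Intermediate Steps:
((406 - 204)/(-35 + 630) - 887)**2 = (202/595 - 887)**2 = (-527563/595)**2 = 278322718969/354025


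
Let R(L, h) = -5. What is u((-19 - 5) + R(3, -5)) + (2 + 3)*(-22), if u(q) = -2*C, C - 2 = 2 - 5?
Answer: -108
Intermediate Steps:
C = -1 (C = 2 + (2 - 5) = 2 - 3 = -1)
u(q) = 2 (u(q) = -2*(-1) = 2)
u((-19 - 5) + R(3, -5)) + (2 + 3)*(-22) = 2 + (2 + 3)*(-22) = 2 + 5*(-22) = 2 - 110 = -108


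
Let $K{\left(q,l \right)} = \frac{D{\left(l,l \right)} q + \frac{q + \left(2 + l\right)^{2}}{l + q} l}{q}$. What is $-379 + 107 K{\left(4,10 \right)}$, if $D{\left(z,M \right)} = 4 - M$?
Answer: $\frac{12648}{7} \approx 1806.9$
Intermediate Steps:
$K{\left(q,l \right)} = \frac{q \left(4 - l\right) + \frac{l \left(q + \left(2 + l\right)^{2}\right)}{l + q}}{q}$ ($K{\left(q,l \right)} = \frac{\left(4 - l\right) q + \frac{q + \left(2 + l\right)^{2}}{l + q} l}{q} = \frac{q \left(4 - l\right) + \frac{q + \left(2 + l\right)^{2}}{l + q} l}{q} = \frac{q \left(4 - l\right) + \frac{l \left(q + \left(2 + l\right)^{2}\right)}{l + q}}{q}$)
$-379 + 107 K{\left(4,10 \right)} = -379 + 107 \frac{10 \cdot 4 + 10 \left(2 + 10\right)^{2} + 4^{2} \left(4 - 10\right) - 10 \cdot 4 \left(-4 + 10\right)}{4 \left(10 + 4\right)} = -379 + 107 \frac{40 + 10 \cdot 12^{2} + 16 \left(4 - 10\right) - 10 \cdot 4 \cdot 6}{4 \cdot 14} = -379 + 107 \cdot \frac{1}{4} \cdot \frac{1}{14} \left(40 + 10 \cdot 144 + 16 \left(-6\right) - 240\right) = -379 + 107 \cdot \frac{1}{4} \cdot \frac{1}{14} \left(40 + 1440 - 96 - 240\right) = -379 + 107 \cdot \frac{1}{4} \cdot \frac{1}{14} \cdot 1144 = -379 + 107 \cdot \frac{143}{7} = -379 + \frac{15301}{7} = \frac{12648}{7}$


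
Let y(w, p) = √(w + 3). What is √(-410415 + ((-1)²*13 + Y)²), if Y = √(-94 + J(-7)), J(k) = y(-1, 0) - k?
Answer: √(-410415 + (13 + √(-87 + √2))²) ≈ 0.188 + 640.57*I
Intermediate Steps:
y(w, p) = √(3 + w)
J(k) = √2 - k (J(k) = √(3 - 1) - k = √2 - k)
Y = √(-87 + √2) (Y = √(-94 + (√2 - 1*(-7))) = √(-94 + (√2 + 7)) = √(-94 + (7 + √2)) = √(-87 + √2) ≈ 9.2513*I)
√(-410415 + ((-1)²*13 + Y)²) = √(-410415 + ((-1)²*13 + √(-87 + √2))²) = √(-410415 + (1*13 + √(-87 + √2))²) = √(-410415 + (13 + √(-87 + √2))²)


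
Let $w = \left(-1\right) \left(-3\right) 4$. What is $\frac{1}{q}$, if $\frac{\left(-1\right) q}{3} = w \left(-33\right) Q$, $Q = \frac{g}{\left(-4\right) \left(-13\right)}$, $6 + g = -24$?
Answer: $- \frac{13}{8910} \approx -0.001459$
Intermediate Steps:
$g = -30$ ($g = -6 - 24 = -30$)
$w = 12$ ($w = 3 \cdot 4 = 12$)
$Q = - \frac{15}{26}$ ($Q = - \frac{30}{\left(-4\right) \left(-13\right)} = - \frac{30}{52} = \left(-30\right) \frac{1}{52} = - \frac{15}{26} \approx -0.57692$)
$q = - \frac{8910}{13}$ ($q = - 3 \cdot 12 \left(-33\right) \left(- \frac{15}{26}\right) = - 3 \left(\left(-396\right) \left(- \frac{15}{26}\right)\right) = \left(-3\right) \frac{2970}{13} = - \frac{8910}{13} \approx -685.38$)
$\frac{1}{q} = \frac{1}{- \frac{8910}{13}} = - \frac{13}{8910}$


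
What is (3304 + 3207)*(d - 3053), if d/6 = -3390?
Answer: -152311823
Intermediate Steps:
d = -20340 (d = 6*(-3390) = -20340)
(3304 + 3207)*(d - 3053) = (3304 + 3207)*(-20340 - 3053) = 6511*(-23393) = -152311823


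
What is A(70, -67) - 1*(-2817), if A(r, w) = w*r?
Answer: -1873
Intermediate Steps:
A(r, w) = r*w
A(70, -67) - 1*(-2817) = 70*(-67) - 1*(-2817) = -4690 + 2817 = -1873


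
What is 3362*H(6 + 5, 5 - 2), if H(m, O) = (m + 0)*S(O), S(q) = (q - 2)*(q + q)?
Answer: 221892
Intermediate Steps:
S(q) = 2*q*(-2 + q) (S(q) = (-2 + q)*(2*q) = 2*q*(-2 + q))
H(m, O) = 2*O*m*(-2 + O) (H(m, O) = (m + 0)*(2*O*(-2 + O)) = m*(2*O*(-2 + O)) = 2*O*m*(-2 + O))
3362*H(6 + 5, 5 - 2) = 3362*(2*(5 - 2)*(6 + 5)*(-2 + (5 - 2))) = 3362*(2*3*11*(-2 + 3)) = 3362*(2*3*11*1) = 3362*66 = 221892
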